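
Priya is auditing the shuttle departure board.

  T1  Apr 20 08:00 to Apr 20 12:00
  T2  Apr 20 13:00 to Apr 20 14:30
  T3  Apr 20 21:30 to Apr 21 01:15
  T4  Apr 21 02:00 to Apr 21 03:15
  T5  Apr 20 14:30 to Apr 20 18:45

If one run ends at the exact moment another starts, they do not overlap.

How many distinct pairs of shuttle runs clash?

0

Sorted by start: T1, T2, T5, T3, T4.
T2 starts after T1 ends, so nothing later overlaps T1 either.
T5 starts exactly when T2 ends (back-to-back, no overlap), so nothing later overlaps T2 either.
T3 starts after T5 ends, so nothing later overlaps T5 either.
T4 starts after T3 ends.
No pair overlaps.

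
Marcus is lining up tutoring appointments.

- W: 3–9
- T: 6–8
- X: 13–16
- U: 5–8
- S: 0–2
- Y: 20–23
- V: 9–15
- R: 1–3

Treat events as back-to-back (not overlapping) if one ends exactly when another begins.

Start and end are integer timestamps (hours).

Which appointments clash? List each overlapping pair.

R & S, T & U, T & W, U & W, V & X

Two intervals overlap when each starts before the other ends.
Sorted by start: S, R, W, U, T, V, X, Y.
R starts before S ends → S and R overlap.
W starts after S ends, so nothing later overlaps S either.
W starts exactly when R ends (back-to-back, no overlap), so nothing later overlaps R either.
U starts before W ends → W and U overlap.
T starts before W ends → W and T overlap.
V starts exactly when W ends (back-to-back, no overlap), so nothing later overlaps W either.
T starts before U ends → U and T overlap.
V starts after U ends, so nothing later overlaps U either.
V starts after T ends, so nothing later overlaps T either.
X starts before V ends → V and X overlap.
Y starts after V ends.
Y starts after X ends.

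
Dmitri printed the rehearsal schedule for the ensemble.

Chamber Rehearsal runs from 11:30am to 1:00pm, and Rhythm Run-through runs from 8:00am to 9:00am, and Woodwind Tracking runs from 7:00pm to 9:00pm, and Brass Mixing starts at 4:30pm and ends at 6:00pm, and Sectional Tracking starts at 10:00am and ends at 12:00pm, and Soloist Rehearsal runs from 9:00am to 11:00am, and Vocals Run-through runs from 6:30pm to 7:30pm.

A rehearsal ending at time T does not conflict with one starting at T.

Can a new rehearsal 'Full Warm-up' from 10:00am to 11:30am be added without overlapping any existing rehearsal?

Rhythm Run-through: ends 9:00am at or before Full Warm-up starts 10:00am → clear.
Soloist Rehearsal: starts 9:00am before Full Warm-up ends 11:30am, and ends 11:00am after Full Warm-up starts 10:00am → overlap.
Sectional Tracking: starts 10:00am before Full Warm-up ends 11:30am, and ends 12:00pm after Full Warm-up starts 10:00am → overlap.
Chamber Rehearsal: starts 11:30am at or after Full Warm-up ends 11:30am → clear.
Brass Mixing: starts 4:30pm at or after Full Warm-up ends 11:30am → clear.
Vocals Run-through: starts 6:30pm at or after Full Warm-up ends 11:30am → clear.
Woodwind Tracking: starts 7:00pm at or after Full Warm-up ends 11:30am → clear.
Full Warm-up overlaps Sectional Tracking, Soloist Rehearsal.

No — it overlaps Sectional Tracking, Soloist Rehearsal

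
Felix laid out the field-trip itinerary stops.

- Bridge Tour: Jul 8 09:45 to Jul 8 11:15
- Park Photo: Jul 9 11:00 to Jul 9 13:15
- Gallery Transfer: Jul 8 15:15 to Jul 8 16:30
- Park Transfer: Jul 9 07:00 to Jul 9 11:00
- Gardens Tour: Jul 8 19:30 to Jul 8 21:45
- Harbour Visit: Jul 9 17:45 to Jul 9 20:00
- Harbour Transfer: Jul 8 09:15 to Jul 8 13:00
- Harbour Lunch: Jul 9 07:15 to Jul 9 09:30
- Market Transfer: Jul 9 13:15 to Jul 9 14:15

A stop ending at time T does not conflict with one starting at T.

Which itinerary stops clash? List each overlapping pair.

Check each pair: they overlap iff neither finishes before the other starts.
Sorted by start: Harbour Transfer, Bridge Tour, Gallery Transfer, Gardens Tour, Park Transfer, Harbour Lunch, Park Photo, Market Transfer, Harbour Visit.
Bridge Tour starts before Harbour Transfer ends → Harbour Transfer and Bridge Tour overlap.
Gallery Transfer starts after Harbour Transfer ends, so Harbour Transfer has no further overlaps.
Gallery Transfer starts after Bridge Tour ends, so Bridge Tour has no further overlaps.
Gardens Tour starts after Gallery Transfer ends, so Gallery Transfer has no further overlaps.
Park Transfer starts after Gardens Tour ends, so Gardens Tour has no further overlaps.
Harbour Lunch starts before Park Transfer ends → Park Transfer and Harbour Lunch overlap.
Park Photo starts exactly when Park Transfer ends (back-to-back, no overlap), so Park Transfer has no further overlaps.
Park Photo starts after Harbour Lunch ends, so Harbour Lunch has no further overlaps.
Market Transfer starts exactly when Park Photo ends (back-to-back, no overlap), so Park Photo has no further overlaps.
Harbour Visit starts after Market Transfer ends.

Bridge Tour & Harbour Transfer, Harbour Lunch & Park Transfer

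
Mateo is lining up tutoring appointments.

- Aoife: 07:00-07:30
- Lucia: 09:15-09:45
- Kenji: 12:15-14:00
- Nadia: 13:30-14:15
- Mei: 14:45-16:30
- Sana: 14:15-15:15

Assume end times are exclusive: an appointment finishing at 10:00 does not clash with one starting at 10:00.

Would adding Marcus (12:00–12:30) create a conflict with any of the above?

Aoife: ends 07:30 at or before Marcus starts 12:00 → clear.
Lucia: ends 09:45 at or before Marcus starts 12:00 → clear.
Kenji: starts 12:15 before Marcus ends 12:30, and ends 14:00 after Marcus starts 12:00 → overlap.
Nadia: starts 13:30 at or after Marcus ends 12:30 → clear.
Sana: starts 14:15 at or after Marcus ends 12:30 → clear.
Mei: starts 14:45 at or after Marcus ends 12:30 → clear.
Marcus overlaps Kenji.

Yes — it overlaps Kenji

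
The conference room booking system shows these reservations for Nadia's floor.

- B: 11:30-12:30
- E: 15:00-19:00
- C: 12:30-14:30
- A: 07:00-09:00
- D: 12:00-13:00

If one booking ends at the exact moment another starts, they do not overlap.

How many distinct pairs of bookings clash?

Two intervals overlap when each starts before the other ends.
Sorted by start: A, B, D, C, E.
B starts after A ends; A is clear from here.
D starts before B ends → B and D overlap.
C starts exactly when B ends (back-to-back, no overlap); B is clear from here.
C starts before D ends → D and C overlap.
E starts after D ends.
E starts after C ends.
Overlapping pairs: B & D, C & D — 2 in total.

2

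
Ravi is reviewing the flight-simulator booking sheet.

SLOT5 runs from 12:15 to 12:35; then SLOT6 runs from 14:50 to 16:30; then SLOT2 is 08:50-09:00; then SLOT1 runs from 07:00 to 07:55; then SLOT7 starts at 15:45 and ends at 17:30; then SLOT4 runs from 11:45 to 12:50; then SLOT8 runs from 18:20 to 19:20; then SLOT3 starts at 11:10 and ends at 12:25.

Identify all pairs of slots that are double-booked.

SLOT3 & SLOT4, SLOT3 & SLOT5, SLOT4 & SLOT5, SLOT6 & SLOT7

Sorted by start: SLOT1, SLOT2, SLOT3, SLOT4, SLOT5, SLOT6, SLOT7, SLOT8.
SLOT2 starts after SLOT1 ends, so SLOT1 has no further overlaps.
SLOT3 starts after SLOT2 ends, so SLOT2 has no further overlaps.
SLOT4 starts before SLOT3 ends → SLOT3 and SLOT4 overlap.
SLOT5 starts before SLOT3 ends → SLOT3 and SLOT5 overlap.
SLOT6 starts after SLOT3 ends, so SLOT3 has no further overlaps.
SLOT5 starts before SLOT4 ends → SLOT4 and SLOT5 overlap.
SLOT6 starts after SLOT4 ends, so SLOT4 has no further overlaps.
SLOT6 starts after SLOT5 ends, so SLOT5 has no further overlaps.
SLOT7 starts before SLOT6 ends → SLOT6 and SLOT7 overlap.
SLOT8 starts after SLOT6 ends.
SLOT8 starts after SLOT7 ends.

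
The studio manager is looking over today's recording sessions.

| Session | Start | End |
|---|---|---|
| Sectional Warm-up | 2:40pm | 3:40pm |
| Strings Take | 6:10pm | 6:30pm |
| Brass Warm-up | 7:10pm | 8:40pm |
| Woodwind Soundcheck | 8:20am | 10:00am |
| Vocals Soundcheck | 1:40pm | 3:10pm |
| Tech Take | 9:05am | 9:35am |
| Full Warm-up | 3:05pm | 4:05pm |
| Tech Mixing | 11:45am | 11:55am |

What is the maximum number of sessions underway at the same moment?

Sweep the timeline, counting +1 at each start and −1 at each end (ends before starts at a tie):
8:20am start Woodwind Soundcheck → 1
9:05am start Tech Take → 2
9:35am end Tech Take → 1
10:00am end Woodwind Soundcheck → 0
11:45am start Tech Mixing → 1
11:55am end Tech Mixing → 0
1:40pm start Vocals Soundcheck → 1
2:40pm start Sectional Warm-up → 2
3:05pm start Full Warm-up → 3
3:10pm end Vocals Soundcheck → 2
3:40pm end Sectional Warm-up → 1
4:05pm end Full Warm-up → 0
6:10pm start Strings Take → 1
6:30pm end Strings Take → 0
7:10pm start Brass Warm-up → 1
8:40pm end Brass Warm-up → 0
Peak is 3, at 3:05pm (Full Warm-up, Sectional Warm-up, Vocals Soundcheck).

3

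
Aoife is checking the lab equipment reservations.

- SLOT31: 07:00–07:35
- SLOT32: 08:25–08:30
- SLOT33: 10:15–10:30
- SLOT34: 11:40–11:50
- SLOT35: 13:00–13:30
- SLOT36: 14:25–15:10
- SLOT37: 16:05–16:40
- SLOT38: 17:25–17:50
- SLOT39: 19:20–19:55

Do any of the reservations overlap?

No

Sorted by start: SLOT31, SLOT32, SLOT33, SLOT34, SLOT35, SLOT36, SLOT37, SLOT38, SLOT39.
SLOT32 starts after SLOT31 ends, so nothing later overlaps SLOT31 either.
SLOT33 starts after SLOT32 ends, so nothing later overlaps SLOT32 either.
SLOT34 starts after SLOT33 ends, so nothing later overlaps SLOT33 either.
SLOT35 starts after SLOT34 ends, so nothing later overlaps SLOT34 either.
SLOT36 starts after SLOT35 ends, so nothing later overlaps SLOT35 either.
SLOT37 starts after SLOT36 ends, so nothing later overlaps SLOT36 either.
SLOT38 starts after SLOT37 ends, so nothing later overlaps SLOT37 either.
SLOT39 starts after SLOT38 ends.
Every pair is clear; the schedule has no overlaps.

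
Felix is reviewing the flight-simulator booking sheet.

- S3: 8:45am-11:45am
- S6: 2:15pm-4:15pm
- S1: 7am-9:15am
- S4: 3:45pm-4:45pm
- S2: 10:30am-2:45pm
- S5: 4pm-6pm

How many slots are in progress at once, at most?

3

Sweep the timeline, counting +1 at each start and −1 at each end (ends before starts at a tie):
7am start S1 → 1
8:45am start S3 → 2
9:15am end S1 → 1
10:30am start S2 → 2
11:45am end S3 → 1
2:15pm start S6 → 2
2:45pm end S2 → 1
3:45pm start S4 → 2
4pm start S5 → 3
4:15pm end S6 → 2
4:45pm end S4 → 1
6pm end S5 → 0
Peak is 3, at 4pm (S4, S5, S6).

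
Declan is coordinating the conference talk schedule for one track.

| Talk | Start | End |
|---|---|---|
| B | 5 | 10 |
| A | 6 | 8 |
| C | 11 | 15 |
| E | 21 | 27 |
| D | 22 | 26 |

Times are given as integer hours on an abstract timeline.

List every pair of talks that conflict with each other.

A & B, D & E

Sorted by start: B, A, C, E, D.
A starts before B ends → B and A overlap.
C starts after B ends, so nothing later overlaps B either.
C starts after A ends, so nothing later overlaps A either.
E starts after C ends, so nothing later overlaps C either.
D starts before E ends → E and D overlap.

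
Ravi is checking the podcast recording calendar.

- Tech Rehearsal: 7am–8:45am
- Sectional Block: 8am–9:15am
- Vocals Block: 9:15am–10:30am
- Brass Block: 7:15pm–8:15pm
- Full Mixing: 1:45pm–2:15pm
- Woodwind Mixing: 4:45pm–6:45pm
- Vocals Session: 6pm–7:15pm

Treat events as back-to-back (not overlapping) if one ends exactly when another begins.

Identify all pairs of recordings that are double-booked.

Sectional Block & Tech Rehearsal, Vocals Session & Woodwind Mixing

Sorted by start: Tech Rehearsal, Sectional Block, Vocals Block, Full Mixing, Woodwind Mixing, Vocals Session, Brass Block.
Sectional Block starts before Tech Rehearsal ends → Tech Rehearsal and Sectional Block overlap.
Vocals Block starts after Tech Rehearsal ends, so nothing later overlaps Tech Rehearsal either.
Vocals Block starts exactly when Sectional Block ends (back-to-back, no overlap), so nothing later overlaps Sectional Block either.
Full Mixing starts after Vocals Block ends, so nothing later overlaps Vocals Block either.
Woodwind Mixing starts after Full Mixing ends, so nothing later overlaps Full Mixing either.
Vocals Session starts before Woodwind Mixing ends → Woodwind Mixing and Vocals Session overlap.
Brass Block starts after Woodwind Mixing ends.
Brass Block starts exactly when Vocals Session ends (back-to-back, no overlap).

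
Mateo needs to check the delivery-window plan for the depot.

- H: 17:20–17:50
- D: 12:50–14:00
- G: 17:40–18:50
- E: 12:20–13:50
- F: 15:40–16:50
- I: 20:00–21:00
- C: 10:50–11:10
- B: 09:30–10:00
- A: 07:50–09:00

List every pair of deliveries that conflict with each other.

Sorted by start: A, B, C, E, D, F, H, G, I.
B starts after A ends; A is clear from here.
C starts after B ends; B is clear from here.
E starts after C ends; C is clear from here.
D starts before E ends → E and D overlap.
F starts after E ends; E is clear from here.
F starts after D ends; D is clear from here.
H starts after F ends; F is clear from here.
G starts before H ends → H and G overlap.
I starts after H ends.
I starts after G ends.

D & E, G & H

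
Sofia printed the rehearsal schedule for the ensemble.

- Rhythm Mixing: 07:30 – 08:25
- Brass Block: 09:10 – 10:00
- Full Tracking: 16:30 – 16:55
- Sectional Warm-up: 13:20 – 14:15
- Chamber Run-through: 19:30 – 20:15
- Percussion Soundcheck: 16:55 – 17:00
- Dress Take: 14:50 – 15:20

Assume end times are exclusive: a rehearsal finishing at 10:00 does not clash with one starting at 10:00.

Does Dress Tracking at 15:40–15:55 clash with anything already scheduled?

Rhythm Mixing: ends 08:25 at or before Dress Tracking starts 15:40 → clear.
Brass Block: ends 10:00 at or before Dress Tracking starts 15:40 → clear.
Sectional Warm-up: ends 14:15 at or before Dress Tracking starts 15:40 → clear.
Dress Take: ends 15:20 at or before Dress Tracking starts 15:40 → clear.
Full Tracking: starts 16:30 at or after Dress Tracking ends 15:55 → clear.
Percussion Soundcheck: starts 16:55 at or after Dress Tracking ends 15:55 → clear.
Chamber Run-through: starts 19:30 at or after Dress Tracking ends 15:55 → clear.

No — it doesn't clash with anything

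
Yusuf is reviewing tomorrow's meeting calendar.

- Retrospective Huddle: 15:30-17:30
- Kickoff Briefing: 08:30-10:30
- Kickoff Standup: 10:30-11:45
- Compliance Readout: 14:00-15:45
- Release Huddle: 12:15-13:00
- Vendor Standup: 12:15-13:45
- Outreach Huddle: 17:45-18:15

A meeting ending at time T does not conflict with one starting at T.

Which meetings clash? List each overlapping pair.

Sorted by start: Kickoff Briefing, Kickoff Standup, Vendor Standup, Release Huddle, Compliance Readout, Retrospective Huddle, Outreach Huddle.
Kickoff Standup starts exactly when Kickoff Briefing ends (back-to-back, no overlap), so Kickoff Briefing has no further overlaps.
Vendor Standup starts after Kickoff Standup ends, so Kickoff Standup has no further overlaps.
Release Huddle starts before Vendor Standup ends → Vendor Standup and Release Huddle overlap.
Compliance Readout starts after Vendor Standup ends, so Vendor Standup has no further overlaps.
Compliance Readout starts after Release Huddle ends, so Release Huddle has no further overlaps.
Retrospective Huddle starts before Compliance Readout ends → Compliance Readout and Retrospective Huddle overlap.
Outreach Huddle starts after Compliance Readout ends.
Outreach Huddle starts after Retrospective Huddle ends.

Compliance Readout & Retrospective Huddle, Release Huddle & Vendor Standup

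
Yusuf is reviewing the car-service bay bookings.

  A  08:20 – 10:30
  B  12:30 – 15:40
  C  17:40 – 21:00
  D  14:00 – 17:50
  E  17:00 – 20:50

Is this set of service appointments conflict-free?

No

Sorted by start: A, B, D, E, C.
B starts after A ends — done with A.
D starts before B ends → B and D overlap.
That's a conflict, so the schedule is not conflict-free.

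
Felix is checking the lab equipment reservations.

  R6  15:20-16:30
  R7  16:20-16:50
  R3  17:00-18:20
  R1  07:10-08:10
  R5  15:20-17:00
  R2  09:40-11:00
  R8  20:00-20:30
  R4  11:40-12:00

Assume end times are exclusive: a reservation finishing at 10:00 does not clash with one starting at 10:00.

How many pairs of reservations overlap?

Two intervals overlap when each starts before the other ends.
Sorted by start: R1, R2, R4, R5, R6, R7, R3, R8.
R2 starts after R1 ends; R1 is clear from here.
R4 starts after R2 ends; R2 is clear from here.
R5 starts after R4 ends; R4 is clear from here.
R6 starts before R5 ends → R5 and R6 overlap.
R7 starts before R5 ends → R5 and R7 overlap.
R3 starts exactly when R5 ends (back-to-back, no overlap); R5 is clear from here.
R7 starts before R6 ends → R6 and R7 overlap.
R3 starts after R6 ends; R6 is clear from here.
R3 starts after R7 ends; R7 is clear from here.
R8 starts after R3 ends.
Overlapping pairs: R5 & R6, R5 & R7, R6 & R7 — 3 in total.

3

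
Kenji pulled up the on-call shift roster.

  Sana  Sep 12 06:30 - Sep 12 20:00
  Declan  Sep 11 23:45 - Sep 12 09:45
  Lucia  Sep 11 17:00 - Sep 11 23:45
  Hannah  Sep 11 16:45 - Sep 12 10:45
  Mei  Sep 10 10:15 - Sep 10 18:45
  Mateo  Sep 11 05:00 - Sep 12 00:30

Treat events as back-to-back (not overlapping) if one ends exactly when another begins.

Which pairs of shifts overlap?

Sorted by start: Mei, Mateo, Hannah, Lucia, Declan, Sana.
Mateo starts after Mei ends, so Mei has no further overlaps.
Hannah starts before Mateo ends → Mateo and Hannah overlap.
Lucia starts before Mateo ends → Mateo and Lucia overlap.
Declan starts before Mateo ends → Mateo and Declan overlap.
Sana starts after Mateo ends.
Lucia starts before Hannah ends → Hannah and Lucia overlap.
Declan starts before Hannah ends → Hannah and Declan overlap.
Sana starts before Hannah ends → Hannah and Sana overlap.
Declan starts exactly when Lucia ends (back-to-back, no overlap), so Lucia has no further overlaps.
Sana starts before Declan ends → Declan and Sana overlap.

Declan & Hannah, Declan & Mateo, Declan & Sana, Hannah & Lucia, Hannah & Mateo, Hannah & Sana, Lucia & Mateo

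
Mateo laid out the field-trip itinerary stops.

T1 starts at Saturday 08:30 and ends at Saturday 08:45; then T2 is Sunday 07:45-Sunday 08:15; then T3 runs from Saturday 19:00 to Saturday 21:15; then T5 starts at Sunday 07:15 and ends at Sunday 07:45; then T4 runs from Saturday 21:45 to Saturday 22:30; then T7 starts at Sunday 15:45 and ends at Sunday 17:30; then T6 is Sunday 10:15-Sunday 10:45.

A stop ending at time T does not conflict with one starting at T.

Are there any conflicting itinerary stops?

Sorted by start: T1, T3, T4, T5, T2, T6, T7.
T3 starts after T1 ends, so T1 has no further overlaps.
T4 starts after T3 ends, so T3 has no further overlaps.
T5 starts after T4 ends, so T4 has no further overlaps.
T2 starts exactly when T5 ends (back-to-back, no overlap), so T5 has no further overlaps.
T6 starts after T2 ends, so T2 has no further overlaps.
T7 starts after T6 ends.
Every pair is clear; the schedule has no overlaps.

No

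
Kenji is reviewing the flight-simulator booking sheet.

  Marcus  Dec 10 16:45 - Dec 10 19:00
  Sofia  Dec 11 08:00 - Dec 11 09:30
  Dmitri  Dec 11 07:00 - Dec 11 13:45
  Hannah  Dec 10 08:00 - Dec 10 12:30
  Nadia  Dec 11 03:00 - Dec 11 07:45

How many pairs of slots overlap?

Sorted by start: Hannah, Marcus, Nadia, Dmitri, Sofia.
Marcus starts after Hannah ends; Hannah is clear from here.
Nadia starts after Marcus ends; Marcus is clear from here.
Dmitri starts before Nadia ends → Nadia and Dmitri overlap.
Sofia starts after Nadia ends.
Sofia starts before Dmitri ends → Dmitri and Sofia overlap.
Overlapping pairs: Dmitri & Nadia, Dmitri & Sofia — 2 in total.

2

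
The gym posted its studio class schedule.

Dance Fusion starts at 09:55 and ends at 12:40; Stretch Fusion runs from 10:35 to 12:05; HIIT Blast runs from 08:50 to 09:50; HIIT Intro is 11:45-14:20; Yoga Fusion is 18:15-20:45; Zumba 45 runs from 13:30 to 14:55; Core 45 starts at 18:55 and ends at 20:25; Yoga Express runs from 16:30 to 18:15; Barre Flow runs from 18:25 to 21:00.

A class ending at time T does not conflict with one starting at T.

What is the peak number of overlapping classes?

3

Sweep the timeline, counting +1 at each start and −1 at each end (ends before starts at a tie):
08:50 start HIIT Blast → 1
09:50 end HIIT Blast → 0
09:55 start Dance Fusion → 1
10:35 start Stretch Fusion → 2
11:45 start HIIT Intro → 3
12:05 end Stretch Fusion → 2
12:40 end Dance Fusion → 1
13:30 start Zumba 45 → 2
14:20 end HIIT Intro → 1
14:55 end Zumba 45 → 0
16:30 start Yoga Express → 1
18:15 end Yoga Express → 0
18:15 start Yoga Fusion → 1
18:25 start Barre Flow → 2
18:55 start Core 45 → 3
20:25 end Core 45 → 2
20:45 end Yoga Fusion → 1
21:00 end Barre Flow → 0
Peak is 3, at 11:45 (Dance Fusion, HIIT Intro, Stretch Fusion).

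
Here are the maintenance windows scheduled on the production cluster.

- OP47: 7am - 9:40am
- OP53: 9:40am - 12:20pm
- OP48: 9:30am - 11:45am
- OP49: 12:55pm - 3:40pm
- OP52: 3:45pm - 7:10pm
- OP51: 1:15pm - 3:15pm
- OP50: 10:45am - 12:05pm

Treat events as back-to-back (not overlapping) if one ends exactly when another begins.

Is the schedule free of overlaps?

Sorted by start: OP47, OP48, OP53, OP50, OP49, OP51, OP52.
OP48 starts before OP47 ends → OP47 and OP48 overlap.
That's a conflict, so the schedule is not conflict-free.

No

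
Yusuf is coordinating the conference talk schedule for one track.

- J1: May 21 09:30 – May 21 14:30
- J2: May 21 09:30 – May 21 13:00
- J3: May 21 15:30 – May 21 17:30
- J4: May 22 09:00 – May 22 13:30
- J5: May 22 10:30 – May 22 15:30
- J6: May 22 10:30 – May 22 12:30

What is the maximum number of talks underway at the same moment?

3

Walk through starts and ends in time order (an end at T is processed before a start at T):
May 21 09:30 start J1 → 1
May 21 09:30 start J2 → 2
May 21 13:00 end J2 → 1
May 21 14:30 end J1 → 0
May 21 15:30 start J3 → 1
May 21 17:30 end J3 → 0
May 22 09:00 start J4 → 1
May 22 10:30 start J5 → 2
May 22 10:30 start J6 → 3
May 22 12:30 end J6 → 2
May 22 13:30 end J4 → 1
May 22 15:30 end J5 → 0
Peak is 3, at May 22 10:30 (J4, J5, J6).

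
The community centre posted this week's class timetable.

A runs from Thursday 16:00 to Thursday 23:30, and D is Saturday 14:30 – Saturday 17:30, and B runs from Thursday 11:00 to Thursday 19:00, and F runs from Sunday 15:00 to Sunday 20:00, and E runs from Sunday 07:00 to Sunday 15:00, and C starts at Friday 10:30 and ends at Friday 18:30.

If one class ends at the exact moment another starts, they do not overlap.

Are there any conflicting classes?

Two intervals overlap when each starts before the other ends.
Sorted by start: B, A, C, D, E, F.
A starts before B ends → B and A overlap.
That's a conflict, so the schedule is not conflict-free.

Yes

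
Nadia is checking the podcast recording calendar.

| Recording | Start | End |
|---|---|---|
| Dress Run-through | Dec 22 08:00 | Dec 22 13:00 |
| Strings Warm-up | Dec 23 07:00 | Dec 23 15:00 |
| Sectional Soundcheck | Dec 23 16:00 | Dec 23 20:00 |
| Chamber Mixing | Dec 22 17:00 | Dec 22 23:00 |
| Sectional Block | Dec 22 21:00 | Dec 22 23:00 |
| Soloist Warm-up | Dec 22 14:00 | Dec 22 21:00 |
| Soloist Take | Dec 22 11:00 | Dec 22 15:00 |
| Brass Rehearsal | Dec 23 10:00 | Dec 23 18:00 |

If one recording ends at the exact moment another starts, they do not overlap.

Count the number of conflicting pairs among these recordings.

6

Sorted by start: Dress Run-through, Soloist Take, Soloist Warm-up, Chamber Mixing, Sectional Block, Strings Warm-up, Brass Rehearsal, Sectional Soundcheck.
Soloist Take starts before Dress Run-through ends → Dress Run-through and Soloist Take overlap.
Soloist Warm-up starts after Dress Run-through ends, so Dress Run-through has no further overlaps.
Soloist Warm-up starts before Soloist Take ends → Soloist Take and Soloist Warm-up overlap.
Chamber Mixing starts after Soloist Take ends, so Soloist Take has no further overlaps.
Chamber Mixing starts before Soloist Warm-up ends → Soloist Warm-up and Chamber Mixing overlap.
Sectional Block starts exactly when Soloist Warm-up ends (back-to-back, no overlap), so Soloist Warm-up has no further overlaps.
Sectional Block starts before Chamber Mixing ends → Chamber Mixing and Sectional Block overlap.
Strings Warm-up starts after Chamber Mixing ends, so Chamber Mixing has no further overlaps.
Strings Warm-up starts after Sectional Block ends, so Sectional Block has no further overlaps.
Brass Rehearsal starts before Strings Warm-up ends → Strings Warm-up and Brass Rehearsal overlap.
Sectional Soundcheck starts after Strings Warm-up ends.
Sectional Soundcheck starts before Brass Rehearsal ends → Brass Rehearsal and Sectional Soundcheck overlap.
Overlapping pairs: Brass Rehearsal & Sectional Soundcheck, Brass Rehearsal & Strings Warm-up, Chamber Mixing & Sectional Block, Chamber Mixing & Soloist Warm-up, Dress Run-through & Soloist Take, Soloist Take & Soloist Warm-up — 6 in total.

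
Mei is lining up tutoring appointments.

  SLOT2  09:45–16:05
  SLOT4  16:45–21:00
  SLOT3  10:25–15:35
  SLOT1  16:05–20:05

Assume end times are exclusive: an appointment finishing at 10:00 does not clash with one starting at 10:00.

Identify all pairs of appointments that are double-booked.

Sorted by start: SLOT2, SLOT3, SLOT1, SLOT4.
SLOT3 starts before SLOT2 ends → SLOT2 and SLOT3 overlap.
SLOT1 starts exactly when SLOT2 ends (back-to-back, no overlap); SLOT2 is clear from here.
SLOT1 starts after SLOT3 ends; SLOT3 is clear from here.
SLOT4 starts before SLOT1 ends → SLOT1 and SLOT4 overlap.

SLOT1 & SLOT4, SLOT2 & SLOT3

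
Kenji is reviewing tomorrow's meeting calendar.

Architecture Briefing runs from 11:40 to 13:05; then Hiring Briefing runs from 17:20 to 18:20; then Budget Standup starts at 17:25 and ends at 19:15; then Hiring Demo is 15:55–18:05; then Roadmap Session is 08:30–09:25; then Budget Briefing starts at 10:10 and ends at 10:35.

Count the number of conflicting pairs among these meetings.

3

Sorted by start: Roadmap Session, Budget Briefing, Architecture Briefing, Hiring Demo, Hiring Briefing, Budget Standup.
Budget Briefing starts after Roadmap Session ends — done with Roadmap Session.
Architecture Briefing starts after Budget Briefing ends — done with Budget Briefing.
Hiring Demo starts after Architecture Briefing ends — done with Architecture Briefing.
Hiring Briefing starts before Hiring Demo ends → Hiring Demo and Hiring Briefing overlap.
Budget Standup starts before Hiring Demo ends → Hiring Demo and Budget Standup overlap.
Budget Standup starts before Hiring Briefing ends → Hiring Briefing and Budget Standup overlap.
Overlapping pairs: Budget Standup & Hiring Briefing, Budget Standup & Hiring Demo, Hiring Briefing & Hiring Demo — 3 in total.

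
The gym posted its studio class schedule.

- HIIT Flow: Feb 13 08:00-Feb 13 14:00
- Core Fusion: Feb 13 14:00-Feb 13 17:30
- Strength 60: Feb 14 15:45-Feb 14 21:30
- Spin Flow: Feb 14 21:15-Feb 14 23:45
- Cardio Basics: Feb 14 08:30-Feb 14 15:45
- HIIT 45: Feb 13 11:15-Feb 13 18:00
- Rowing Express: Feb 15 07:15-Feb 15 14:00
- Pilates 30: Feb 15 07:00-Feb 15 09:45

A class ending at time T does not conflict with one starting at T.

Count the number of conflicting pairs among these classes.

4

Sorted by start: HIIT Flow, HIIT 45, Core Fusion, Cardio Basics, Strength 60, Spin Flow, Pilates 30, Rowing Express.
HIIT 45 starts before HIIT Flow ends → HIIT Flow and HIIT 45 overlap.
Core Fusion starts exactly when HIIT Flow ends (back-to-back, no overlap), so nothing later overlaps HIIT Flow either.
Core Fusion starts before HIIT 45 ends → HIIT 45 and Core Fusion overlap.
Cardio Basics starts after HIIT 45 ends, so nothing later overlaps HIIT 45 either.
Cardio Basics starts after Core Fusion ends, so nothing later overlaps Core Fusion either.
Strength 60 starts exactly when Cardio Basics ends (back-to-back, no overlap), so nothing later overlaps Cardio Basics either.
Spin Flow starts before Strength 60 ends → Strength 60 and Spin Flow overlap.
Pilates 30 starts after Strength 60 ends, so nothing later overlaps Strength 60 either.
Pilates 30 starts after Spin Flow ends, so nothing later overlaps Spin Flow either.
Rowing Express starts before Pilates 30 ends → Pilates 30 and Rowing Express overlap.
Overlapping pairs: Core Fusion & HIIT 45, HIIT 45 & HIIT Flow, Pilates 30 & Rowing Express, Spin Flow & Strength 60 — 4 in total.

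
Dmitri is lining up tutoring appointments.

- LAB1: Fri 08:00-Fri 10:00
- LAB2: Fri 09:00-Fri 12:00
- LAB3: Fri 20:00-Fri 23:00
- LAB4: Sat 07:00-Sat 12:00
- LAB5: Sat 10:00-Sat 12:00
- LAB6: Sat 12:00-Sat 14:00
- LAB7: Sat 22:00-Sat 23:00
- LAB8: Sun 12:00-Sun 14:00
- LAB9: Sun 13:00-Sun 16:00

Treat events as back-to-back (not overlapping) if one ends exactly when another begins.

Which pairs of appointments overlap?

Sorted by start: LAB1, LAB2, LAB3, LAB4, LAB5, LAB6, LAB7, LAB8, LAB9.
LAB2 starts before LAB1 ends → LAB1 and LAB2 overlap.
LAB3 starts after LAB1 ends; LAB1 is clear from here.
LAB3 starts after LAB2 ends; LAB2 is clear from here.
LAB4 starts after LAB3 ends; LAB3 is clear from here.
LAB5 starts before LAB4 ends → LAB4 and LAB5 overlap.
LAB6 starts exactly when LAB4 ends (back-to-back, no overlap); LAB4 is clear from here.
LAB6 starts exactly when LAB5 ends (back-to-back, no overlap); LAB5 is clear from here.
LAB7 starts after LAB6 ends; LAB6 is clear from here.
LAB8 starts after LAB7 ends; LAB7 is clear from here.
LAB9 starts before LAB8 ends → LAB8 and LAB9 overlap.

LAB1 & LAB2, LAB4 & LAB5, LAB8 & LAB9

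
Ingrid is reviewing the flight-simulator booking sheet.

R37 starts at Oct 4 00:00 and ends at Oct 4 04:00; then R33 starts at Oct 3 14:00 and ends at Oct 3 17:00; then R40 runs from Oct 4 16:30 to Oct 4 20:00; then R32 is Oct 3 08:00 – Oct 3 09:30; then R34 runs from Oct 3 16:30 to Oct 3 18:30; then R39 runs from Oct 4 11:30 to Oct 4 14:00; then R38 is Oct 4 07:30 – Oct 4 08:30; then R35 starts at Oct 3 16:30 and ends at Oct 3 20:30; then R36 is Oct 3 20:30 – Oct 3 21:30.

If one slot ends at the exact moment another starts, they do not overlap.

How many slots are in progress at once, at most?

3

Walk through starts and ends in time order (an end at T is processed before a start at T):
Oct 3 08:00 start R32 → 1
Oct 3 09:30 end R32 → 0
Oct 3 14:00 start R33 → 1
Oct 3 16:30 start R34 → 2
Oct 3 16:30 start R35 → 3
Oct 3 17:00 end R33 → 2
Oct 3 18:30 end R34 → 1
Oct 3 20:30 end R35 → 0
Oct 3 20:30 start R36 → 1
Oct 3 21:30 end R36 → 0
Oct 4 00:00 start R37 → 1
Oct 4 04:00 end R37 → 0
Oct 4 07:30 start R38 → 1
Oct 4 08:30 end R38 → 0
Oct 4 11:30 start R39 → 1
Oct 4 14:00 end R39 → 0
Oct 4 16:30 start R40 → 1
Oct 4 20:00 end R40 → 0
Peak is 3, at Oct 3 16:30 (R33, R34, R35).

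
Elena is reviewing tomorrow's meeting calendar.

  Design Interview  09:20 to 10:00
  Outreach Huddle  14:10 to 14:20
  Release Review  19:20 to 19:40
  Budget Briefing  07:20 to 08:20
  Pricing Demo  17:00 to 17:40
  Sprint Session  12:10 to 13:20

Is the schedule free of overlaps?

Yes

Sorted by start: Budget Briefing, Design Interview, Sprint Session, Outreach Huddle, Pricing Demo, Release Review.
Design Interview starts after Budget Briefing ends; Budget Briefing is clear from here.
Sprint Session starts after Design Interview ends; Design Interview is clear from here.
Outreach Huddle starts after Sprint Session ends; Sprint Session is clear from here.
Pricing Demo starts after Outreach Huddle ends; Outreach Huddle is clear from here.
Release Review starts after Pricing Demo ends.
Every pair is clear; the schedule has no overlaps.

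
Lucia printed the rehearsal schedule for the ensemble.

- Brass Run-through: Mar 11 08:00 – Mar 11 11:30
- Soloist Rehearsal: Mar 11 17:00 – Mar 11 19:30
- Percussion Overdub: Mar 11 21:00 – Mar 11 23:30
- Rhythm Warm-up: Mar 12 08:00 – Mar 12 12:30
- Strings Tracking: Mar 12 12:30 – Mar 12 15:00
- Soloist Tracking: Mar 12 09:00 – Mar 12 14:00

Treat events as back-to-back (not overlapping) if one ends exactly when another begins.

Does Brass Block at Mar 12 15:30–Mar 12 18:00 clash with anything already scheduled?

No — it doesn't clash with anything

Brass Run-through: ends Mar 11 11:30 at or before Brass Block starts Mar 12 15:30 → clear.
Soloist Rehearsal: ends Mar 11 19:30 at or before Brass Block starts Mar 12 15:30 → clear.
Percussion Overdub: ends Mar 11 23:30 at or before Brass Block starts Mar 12 15:30 → clear.
Rhythm Warm-up: ends Mar 12 12:30 at or before Brass Block starts Mar 12 15:30 → clear.
Soloist Tracking: ends Mar 12 14:00 at or before Brass Block starts Mar 12 15:30 → clear.
Strings Tracking: ends Mar 12 15:00 at or before Brass Block starts Mar 12 15:30 → clear.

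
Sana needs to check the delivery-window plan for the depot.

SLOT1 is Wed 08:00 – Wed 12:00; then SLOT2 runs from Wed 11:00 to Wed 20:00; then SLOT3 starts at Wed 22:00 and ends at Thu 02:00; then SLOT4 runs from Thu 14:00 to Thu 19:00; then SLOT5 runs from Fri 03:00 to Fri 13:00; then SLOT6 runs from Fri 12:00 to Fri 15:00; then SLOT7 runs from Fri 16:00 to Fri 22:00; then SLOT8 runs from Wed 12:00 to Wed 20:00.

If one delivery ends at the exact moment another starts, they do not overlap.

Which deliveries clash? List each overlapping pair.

SLOT1 & SLOT2, SLOT2 & SLOT8, SLOT5 & SLOT6

Check each pair: they overlap iff neither finishes before the other starts.
Sorted by start: SLOT1, SLOT2, SLOT8, SLOT3, SLOT4, SLOT5, SLOT6, SLOT7.
SLOT2 starts before SLOT1 ends → SLOT1 and SLOT2 overlap.
SLOT8 starts exactly when SLOT1 ends (back-to-back, no overlap) — done with SLOT1.
SLOT8 starts before SLOT2 ends → SLOT2 and SLOT8 overlap.
SLOT3 starts after SLOT2 ends — done with SLOT2.
SLOT3 starts after SLOT8 ends — done with SLOT8.
SLOT4 starts after SLOT3 ends — done with SLOT3.
SLOT5 starts after SLOT4 ends — done with SLOT4.
SLOT6 starts before SLOT5 ends → SLOT5 and SLOT6 overlap.
SLOT7 starts after SLOT5 ends.
SLOT7 starts after SLOT6 ends.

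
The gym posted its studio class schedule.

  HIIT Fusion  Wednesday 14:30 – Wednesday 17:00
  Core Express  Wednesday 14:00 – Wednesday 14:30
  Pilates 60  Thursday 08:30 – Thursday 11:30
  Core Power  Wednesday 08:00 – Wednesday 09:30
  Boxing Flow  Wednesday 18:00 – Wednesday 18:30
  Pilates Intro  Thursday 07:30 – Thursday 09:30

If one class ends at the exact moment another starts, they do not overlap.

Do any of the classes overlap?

Two intervals overlap when each starts before the other ends.
Sorted by start: Core Power, Core Express, HIIT Fusion, Boxing Flow, Pilates Intro, Pilates 60.
Core Express starts after Core Power ends; Core Power is clear from here.
HIIT Fusion starts exactly when Core Express ends (back-to-back, no overlap); Core Express is clear from here.
Boxing Flow starts after HIIT Fusion ends; HIIT Fusion is clear from here.
Pilates Intro starts after Boxing Flow ends; Boxing Flow is clear from here.
Pilates 60 starts before Pilates Intro ends → Pilates Intro and Pilates 60 overlap.
That's a conflict, so the schedule is not conflict-free.

Yes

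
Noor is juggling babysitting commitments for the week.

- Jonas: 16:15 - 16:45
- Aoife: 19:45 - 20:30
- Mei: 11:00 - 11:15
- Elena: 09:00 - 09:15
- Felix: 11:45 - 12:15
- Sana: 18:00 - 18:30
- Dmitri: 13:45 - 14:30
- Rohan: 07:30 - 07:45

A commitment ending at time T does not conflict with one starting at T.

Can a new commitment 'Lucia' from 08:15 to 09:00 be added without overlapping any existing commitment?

Yes — the slot is free

Rohan: ends 07:45 at or before Lucia starts 08:15 → clear.
Elena: starts 09:00 at or after Lucia ends 09:00 → clear.
Mei: starts 11:00 at or after Lucia ends 09:00 → clear.
Felix: starts 11:45 at or after Lucia ends 09:00 → clear.
Dmitri: starts 13:45 at or after Lucia ends 09:00 → clear.
Jonas: starts 16:15 at or after Lucia ends 09:00 → clear.
Sana: starts 18:00 at or after Lucia ends 09:00 → clear.
Aoife: starts 19:45 at or after Lucia ends 09:00 → clear.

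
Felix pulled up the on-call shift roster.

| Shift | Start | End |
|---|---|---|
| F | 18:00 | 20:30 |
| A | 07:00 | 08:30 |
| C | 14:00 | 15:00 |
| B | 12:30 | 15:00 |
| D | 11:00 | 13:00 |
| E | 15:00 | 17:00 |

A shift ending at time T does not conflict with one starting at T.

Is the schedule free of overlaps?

Sorted by start: A, D, B, C, E, F.
D starts after A ends, so A has no further overlaps.
B starts before D ends → D and B overlap.
That's a conflict, so the schedule is not conflict-free.

No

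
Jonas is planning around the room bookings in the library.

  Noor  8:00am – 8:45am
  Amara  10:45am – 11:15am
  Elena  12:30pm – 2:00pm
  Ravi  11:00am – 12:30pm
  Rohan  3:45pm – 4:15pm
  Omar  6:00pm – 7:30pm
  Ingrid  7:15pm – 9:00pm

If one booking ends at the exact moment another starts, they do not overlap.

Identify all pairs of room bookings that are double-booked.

Amara & Ravi, Ingrid & Omar

Two intervals overlap when each starts before the other ends.
Sorted by start: Noor, Amara, Ravi, Elena, Rohan, Omar, Ingrid.
Amara starts after Noor ends — done with Noor.
Ravi starts before Amara ends → Amara and Ravi overlap.
Elena starts after Amara ends — done with Amara.
Elena starts exactly when Ravi ends (back-to-back, no overlap) — done with Ravi.
Rohan starts after Elena ends — done with Elena.
Omar starts after Rohan ends — done with Rohan.
Ingrid starts before Omar ends → Omar and Ingrid overlap.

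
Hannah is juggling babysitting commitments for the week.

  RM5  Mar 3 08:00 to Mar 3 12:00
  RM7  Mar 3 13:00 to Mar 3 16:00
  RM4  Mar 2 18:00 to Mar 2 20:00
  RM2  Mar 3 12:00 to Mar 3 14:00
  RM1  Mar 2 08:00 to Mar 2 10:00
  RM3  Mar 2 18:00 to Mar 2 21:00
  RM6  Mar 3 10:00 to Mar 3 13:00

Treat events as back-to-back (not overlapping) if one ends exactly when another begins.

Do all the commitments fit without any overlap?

No

Sorted by start: RM1, RM3, RM4, RM5, RM6, RM2, RM7.
RM3 starts after RM1 ends, so RM1 has no further overlaps.
RM4 starts before RM3 ends → RM3 and RM4 overlap.
That's a conflict, so the schedule is not conflict-free.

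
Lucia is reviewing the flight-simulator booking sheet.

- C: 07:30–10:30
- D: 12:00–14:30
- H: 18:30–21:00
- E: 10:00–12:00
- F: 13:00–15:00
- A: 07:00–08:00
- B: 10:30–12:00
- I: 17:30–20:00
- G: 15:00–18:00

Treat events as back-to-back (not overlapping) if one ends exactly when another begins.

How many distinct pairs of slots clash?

Sorted by start: A, C, E, B, D, F, G, I, H.
C starts before A ends → A and C overlap.
E starts after A ends, so nothing later overlaps A either.
E starts before C ends → C and E overlap.
B starts exactly when C ends (back-to-back, no overlap), so nothing later overlaps C either.
B starts before E ends → E and B overlap.
D starts exactly when E ends (back-to-back, no overlap), so nothing later overlaps E either.
D starts exactly when B ends (back-to-back, no overlap), so nothing later overlaps B either.
F starts before D ends → D and F overlap.
G starts after D ends, so nothing later overlaps D either.
G starts exactly when F ends (back-to-back, no overlap), so nothing later overlaps F either.
I starts before G ends → G and I overlap.
H starts after G ends.
H starts before I ends → I and H overlap.
Overlapping pairs: A & C, B & E, C & E, D & F, G & I, H & I — 6 in total.

6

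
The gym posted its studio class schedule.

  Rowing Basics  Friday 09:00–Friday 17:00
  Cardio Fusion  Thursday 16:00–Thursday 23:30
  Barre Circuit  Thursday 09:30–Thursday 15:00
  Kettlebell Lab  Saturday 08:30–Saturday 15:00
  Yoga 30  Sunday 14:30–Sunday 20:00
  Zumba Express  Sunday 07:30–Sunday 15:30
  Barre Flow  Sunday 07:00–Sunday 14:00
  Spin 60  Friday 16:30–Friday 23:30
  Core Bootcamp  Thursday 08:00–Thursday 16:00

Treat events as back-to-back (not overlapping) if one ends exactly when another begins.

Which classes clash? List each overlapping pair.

Sorted by start: Core Bootcamp, Barre Circuit, Cardio Fusion, Rowing Basics, Spin 60, Kettlebell Lab, Barre Flow, Zumba Express, Yoga 30.
Barre Circuit starts before Core Bootcamp ends → Core Bootcamp and Barre Circuit overlap.
Cardio Fusion starts exactly when Core Bootcamp ends (back-to-back, no overlap) — done with Core Bootcamp.
Cardio Fusion starts after Barre Circuit ends — done with Barre Circuit.
Rowing Basics starts after Cardio Fusion ends — done with Cardio Fusion.
Spin 60 starts before Rowing Basics ends → Rowing Basics and Spin 60 overlap.
Kettlebell Lab starts after Rowing Basics ends — done with Rowing Basics.
Kettlebell Lab starts after Spin 60 ends — done with Spin 60.
Barre Flow starts after Kettlebell Lab ends — done with Kettlebell Lab.
Zumba Express starts before Barre Flow ends → Barre Flow and Zumba Express overlap.
Yoga 30 starts after Barre Flow ends.
Yoga 30 starts before Zumba Express ends → Zumba Express and Yoga 30 overlap.

Barre Circuit & Core Bootcamp, Barre Flow & Zumba Express, Rowing Basics & Spin 60, Yoga 30 & Zumba Express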